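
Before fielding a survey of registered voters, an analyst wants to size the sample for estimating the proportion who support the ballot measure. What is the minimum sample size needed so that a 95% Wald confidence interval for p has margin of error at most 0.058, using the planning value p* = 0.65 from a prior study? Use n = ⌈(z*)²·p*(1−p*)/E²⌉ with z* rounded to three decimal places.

z* = 1.960 at the 95% level.
p*(1−p*) = 0.2275.
(z*)²·p*(1−p*)/E² = 3.841600·0.2275/0.003364 = 259.799.
Rounding up, n = 260.

n = 260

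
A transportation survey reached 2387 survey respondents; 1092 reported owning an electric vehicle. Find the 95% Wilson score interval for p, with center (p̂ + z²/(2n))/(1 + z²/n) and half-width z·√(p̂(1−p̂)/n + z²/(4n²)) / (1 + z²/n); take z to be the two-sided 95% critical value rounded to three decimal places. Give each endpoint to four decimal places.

(0.4376, 0.4775)

Here p̂ = 1092/2387 = 0.45748 and z = 1.960 (z² = 3.841600).
Denominator 1 + z²/n = 1 + 3.841600/2387 = 1.001609.
Center = (0.45748 + 0.000805)/1.001609 = 0.45755.
Radicand: p̂(1−p̂)/n + z²/(4n²) = 0.000103976 + 0.000000169 = 0.000104145.
Half-width = z·√(radicand)/denom = 1.960·0.010205/1.001609 = 0.01997.
CI: 0.45755 ± 0.01997 = (0.4376, 0.4775).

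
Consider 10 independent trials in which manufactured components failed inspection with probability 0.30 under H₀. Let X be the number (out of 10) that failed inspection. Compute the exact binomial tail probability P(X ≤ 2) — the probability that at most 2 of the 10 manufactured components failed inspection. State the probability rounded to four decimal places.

X ~ Binomial(n=10, p=0.30).
P(X ≤ 2) = C(10,0)·0.30^0·0.70^10 + C(10,1)·0.30^1·0.70^9 + C(10,2)·0.30^2·0.70^8.
= 0.028248 + 0.121061 + 0.233474 = 0.3828.

P = 0.3828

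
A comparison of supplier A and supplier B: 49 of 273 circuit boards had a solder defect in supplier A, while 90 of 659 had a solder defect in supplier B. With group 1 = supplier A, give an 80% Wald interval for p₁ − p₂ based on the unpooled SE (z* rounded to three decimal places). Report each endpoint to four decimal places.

(0.0086, 0.0773)

p̂₁ = 0.17949, p̂₂ = 0.13657, so the observed difference is 0.04292.
SE = √(0.000539456 + 0.000178936) = √0.000718392 = 0.026803.
The 80% critical value is z* = 1.282. Margin of error = 0.03436.
CI: 0.04292 ± 0.03436 = (0.0086, 0.0773).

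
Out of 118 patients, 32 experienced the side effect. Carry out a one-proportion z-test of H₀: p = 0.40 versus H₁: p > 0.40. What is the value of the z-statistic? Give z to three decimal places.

z = -2.856

Sample proportion p̂ = 32/118 = 0.27119.
Under H₀, SE = √(p₀(1−p₀)/n) = √(0.40·0.60/118) = √0.002033898 = 0.045099.
z = (0.27119 − 0.40)/0.045099 = -0.12881/0.045099 = -2.856.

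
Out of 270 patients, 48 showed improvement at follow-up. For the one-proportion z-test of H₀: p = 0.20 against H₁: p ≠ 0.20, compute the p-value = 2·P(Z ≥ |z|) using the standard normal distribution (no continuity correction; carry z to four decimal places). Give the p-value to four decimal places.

p-value = 0.3613

p̂ = 48/270 = 0.17778.
SE₀ = √(0.20·0.80/270) = 0.024343.
z = (p̂ − p₀)/SE = (48/270 − 0.20)/0.024343 ≈ -0.9129.
p-value = 2·P(Z ≥ |z|) with z = -0.9129 → 0.3613.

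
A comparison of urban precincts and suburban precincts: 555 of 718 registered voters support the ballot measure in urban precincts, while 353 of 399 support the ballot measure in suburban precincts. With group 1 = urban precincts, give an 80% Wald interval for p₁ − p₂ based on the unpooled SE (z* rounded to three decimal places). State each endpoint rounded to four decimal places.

p̂₁ = 0.77298, p̂₂ = 0.88471, so the observed difference is -0.11173.
SE = √(0.000244403 + 0.000255631) = √0.000500034 = 0.022361.
z* = 1.282 at the 80% level. Margin = 1.282·0.022361 = 0.02867.
Interval: -0.11173 ± 0.02867 → (-0.1404, -0.0831).

(-0.1404, -0.0831)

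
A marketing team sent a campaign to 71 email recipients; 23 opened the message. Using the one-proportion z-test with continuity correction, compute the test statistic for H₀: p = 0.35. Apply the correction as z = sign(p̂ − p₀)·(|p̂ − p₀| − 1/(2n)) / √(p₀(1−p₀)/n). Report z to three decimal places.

p̂ = 23/71 = 0.32394. p̂ − p₀ = -0.026056.
Continuity correction 1/(2n) = 1/142 = 0.007042.
Corrected numerator: |-0.026056| − 0.007042 = 0.019014.
SE₀ = √(0.35·0.65/71) = 0.056606.
z = (−)0.019014/0.056606 = -0.336.

z = -0.336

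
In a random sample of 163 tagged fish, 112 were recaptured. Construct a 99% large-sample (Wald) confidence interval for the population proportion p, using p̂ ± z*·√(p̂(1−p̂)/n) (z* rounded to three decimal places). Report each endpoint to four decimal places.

p̂ = 112/163 = 0.68712.
Standard error of p̂: √(0.214987/163) = √0.001318941 = 0.036317.
The 99% critical value is z* = 2.576.
Margin = 2.576·0.036317 = 0.09355.
Interval: 0.68712 ± 0.09355 → (0.5936, 0.7807).

(0.5936, 0.7807)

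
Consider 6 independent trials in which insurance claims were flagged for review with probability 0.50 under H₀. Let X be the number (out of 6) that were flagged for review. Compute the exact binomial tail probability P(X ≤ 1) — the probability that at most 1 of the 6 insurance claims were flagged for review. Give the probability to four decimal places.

P = 0.1094

X is binomial with n = 6 and p = 0.50.
P(X ≤ 1) = C(6,0)·0.50^0·0.50^6 + C(6,1)·0.50^1·0.50^5.
= 0.015625 + 0.093750 = 0.1094.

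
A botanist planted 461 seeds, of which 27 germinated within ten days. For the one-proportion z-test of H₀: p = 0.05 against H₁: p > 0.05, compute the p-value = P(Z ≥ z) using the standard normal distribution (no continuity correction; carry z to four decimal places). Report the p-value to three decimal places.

The sample proportion is 27/461 = 0.05857.
Under H₀, SE = √(p₀(1−p₀)/n) = √(0.05·0.95/461) = √0.000103037 = 0.010151.
z = (p̂ − p₀)/SE = (27/461 − 0.05)/0.010151 ≈ 0.8441.
p-value = P(Z ≥ z) with z = 0.8441 → 0.199.

p-value = 0.199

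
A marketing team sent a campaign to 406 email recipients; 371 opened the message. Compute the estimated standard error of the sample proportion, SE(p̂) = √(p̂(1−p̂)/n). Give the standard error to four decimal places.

p̂ = 371/406 = 0.91379.
p̂(1−p̂) = 0.078778.
SE = √(0.078778/406) = √0.000194034 = 0.0139.

SE = 0.0139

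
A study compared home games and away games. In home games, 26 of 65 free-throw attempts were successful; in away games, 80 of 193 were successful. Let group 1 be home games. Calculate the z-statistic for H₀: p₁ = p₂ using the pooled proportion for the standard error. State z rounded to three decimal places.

p̂₁ = 26/65 = 0.40000, p̂₂ = 80/193 = 0.41451.
Pooled p̂ = (26+80)/(65+193) = 106/258 = 0.41085.
Pooled SE = √[0.2420528·0.02056596] ≈ 0.070555.
z = (p̂₁ − p̂₂)/SE = (0.40000 − 0.41451)/0.070555 = -0.01451/0.070555 = -0.206.

z = -0.206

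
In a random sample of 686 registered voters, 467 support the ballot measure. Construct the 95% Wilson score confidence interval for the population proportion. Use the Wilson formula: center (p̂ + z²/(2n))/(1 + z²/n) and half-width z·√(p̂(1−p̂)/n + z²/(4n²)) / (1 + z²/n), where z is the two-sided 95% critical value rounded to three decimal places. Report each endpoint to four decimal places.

p̂ = 467/686 = 0.68076; z = 1.960, so z² = 3.841600.
1 + z²/n = 1.005600.
Center = (0.68076 + 0.002800)/1.005600 = 0.67975.
Radicand: p̂(1−p̂)/n + z²/(4n²) = 0.000316803 + 0.000002041 = 0.000318844.
Half-width = z·√(radicand)/denom = 1.960·0.017856/1.005600 = 0.03480.
Interval: 0.67975 ± 0.03480 → (0.6449, 0.7146).

(0.6449, 0.7146)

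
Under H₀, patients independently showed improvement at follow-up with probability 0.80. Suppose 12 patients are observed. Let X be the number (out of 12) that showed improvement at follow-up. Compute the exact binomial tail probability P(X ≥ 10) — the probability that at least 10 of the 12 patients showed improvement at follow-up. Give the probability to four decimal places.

P = 0.5583

X ~ Binomial(n=12, p=0.80).
P(X ≥ 10) = C(12,10)·0.80^10·0.20^2 + C(12,11)·0.80^11·0.20^1 + C(12,12)·0.80^12·0.20^0.
= 0.283468 + 0.206158 + 0.068719 = 0.5583.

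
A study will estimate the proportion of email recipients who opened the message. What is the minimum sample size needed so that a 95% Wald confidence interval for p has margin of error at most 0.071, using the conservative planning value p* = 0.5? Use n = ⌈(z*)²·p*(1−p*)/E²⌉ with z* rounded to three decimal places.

z* = 1.960 at the 95% level.
p*(1−p*) = 0.50·0.50 = 0.2500.
Required n before rounding: 3.841600 × 0.2500 / 0.071² = 190.518.
Rounding up, n = 191.

n = 191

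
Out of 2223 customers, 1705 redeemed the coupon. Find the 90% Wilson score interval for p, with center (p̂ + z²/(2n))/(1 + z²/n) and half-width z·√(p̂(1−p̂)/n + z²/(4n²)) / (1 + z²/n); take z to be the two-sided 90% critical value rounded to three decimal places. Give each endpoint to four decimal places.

(0.7519, 0.7814)

Here p̂ = 1705/2223 = 0.76698 and z = 1.645 (z² = 2.706025).
Denominator 1 + z²/n = 1 + 2.706025/2223 = 1.001217.
Center = (0.76698 + 0.000609)/1.001217 = 0.76666.
Radicand: p̂(1−p̂)/n + z²/(4n²) = 0.000080396 + 0.000000137 = 0.000080533.
Half-width = 1.645·√0.000080533/1.001217 = 0.01474.
So the interval runs from 0.7519 to 0.7814.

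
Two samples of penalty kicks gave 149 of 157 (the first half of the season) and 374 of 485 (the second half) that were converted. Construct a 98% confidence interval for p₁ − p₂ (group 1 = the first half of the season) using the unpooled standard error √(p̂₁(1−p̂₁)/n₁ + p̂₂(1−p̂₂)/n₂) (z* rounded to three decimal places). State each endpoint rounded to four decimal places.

(0.1176, 0.2382)

p̂₁ = 149/157 = 0.94904, p̂₂ = 374/485 = 0.77113; p̂₁ − p̂₂ = 0.17791.
SE = √(0.000308019 + 0.000363889) = √0.000671908 = 0.025921.
The 98% critical value is z* = 2.326. Margin of error = 0.06029.
Interval: 0.17791 ± 0.06029 → (0.1176, 0.2382).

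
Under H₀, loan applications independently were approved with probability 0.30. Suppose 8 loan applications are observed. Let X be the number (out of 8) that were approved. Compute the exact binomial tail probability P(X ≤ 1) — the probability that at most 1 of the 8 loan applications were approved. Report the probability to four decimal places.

X ~ Binomial(n=8, p=0.30).
P(X ≤ 1) = C(8,0)·0.30^0·0.70^8 + C(8,1)·0.30^1·0.70^7.
= 0.057648 + 0.197650 = 0.2553.

P = 0.2553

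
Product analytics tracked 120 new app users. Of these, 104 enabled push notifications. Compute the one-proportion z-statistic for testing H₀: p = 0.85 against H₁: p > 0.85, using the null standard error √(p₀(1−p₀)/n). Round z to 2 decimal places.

z = 0.51

With x = 104 successes in n = 120, p̂ = 0.86667.
Under H₀, SE = √(p₀(1−p₀)/n) = √(0.85·0.15/120) = √0.001062500 = 0.032596.
z = (p̂ − p₀)/SE = (0.86667 − 0.85)/0.032596 = 0.51.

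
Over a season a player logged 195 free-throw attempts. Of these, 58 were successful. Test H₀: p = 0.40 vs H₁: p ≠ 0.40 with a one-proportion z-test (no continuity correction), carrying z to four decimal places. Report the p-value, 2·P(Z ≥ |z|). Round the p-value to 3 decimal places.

Sample proportion p̂ = 58/195 = 0.29744.
Null standard error: √(0.40·0.60/195) = √0.001230769 = 0.035082.
Test statistic (full precision, shown to 4 dp): z = (58/195 − 0.40)/SE₀ ≈ -2.9235.
From the standard normal, 2·P(Z ≥ |z|) = 0.003.

p-value = 0.003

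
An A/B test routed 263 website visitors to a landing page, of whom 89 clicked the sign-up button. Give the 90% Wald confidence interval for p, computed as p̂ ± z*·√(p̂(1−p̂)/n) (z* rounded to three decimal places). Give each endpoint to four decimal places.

Sample proportion p̂ = 89/263 = 0.33840.
Standard error of p̂: √(0.223886/263) = √0.000851279 = 0.029177.
For 90% confidence, z* = 1.645.
Margin = 1.645·0.029177 = 0.04800.
CI: 0.33840 ± 0.04800 = (0.2904, 0.3864).

(0.2904, 0.3864)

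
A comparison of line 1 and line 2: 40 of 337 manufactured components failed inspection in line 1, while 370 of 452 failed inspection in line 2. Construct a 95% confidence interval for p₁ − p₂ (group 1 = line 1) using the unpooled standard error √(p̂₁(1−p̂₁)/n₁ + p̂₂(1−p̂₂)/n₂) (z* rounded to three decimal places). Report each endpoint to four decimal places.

(-0.7494, -0.6503)

p̂₁ = 0.11869, p̂₂ = 0.81858, so the observed difference is -0.69989.
SE = √(0.000310404 + 0.000328549) = √0.000638953 = 0.025278.
For 95% confidence, z* = 1.960. Margin of error = 0.04954.
So the interval runs from -0.7494 to -0.6503.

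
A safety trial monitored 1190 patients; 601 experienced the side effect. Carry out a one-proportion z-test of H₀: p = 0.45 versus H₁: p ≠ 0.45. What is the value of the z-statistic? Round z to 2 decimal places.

z = 3.82

Sample proportion p̂ = 601/1190 = 0.50504.
SE₀ = √(0.45·0.55/1190) = 0.014422.
Test statistic: z = 0.05504/0.014422 = 3.82.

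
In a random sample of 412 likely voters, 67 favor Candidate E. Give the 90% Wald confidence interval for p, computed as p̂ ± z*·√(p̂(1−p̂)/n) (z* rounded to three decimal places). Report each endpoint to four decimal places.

The sample proportion is 67/412 = 0.16262.
SE = √(p̂(1−p̂)/n) = √(0.136176/412) = 0.018180.
z* = 1.645 at the 90% level.
Margin of error: 1.645 × 0.018180 = 0.02991.
Interval: 0.16262 ± 0.02991 → (0.1327, 0.1925).

(0.1327, 0.1925)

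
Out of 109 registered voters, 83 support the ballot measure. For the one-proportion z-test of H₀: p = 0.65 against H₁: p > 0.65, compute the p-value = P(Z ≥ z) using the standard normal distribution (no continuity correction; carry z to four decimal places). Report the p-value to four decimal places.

p̂ = 83/109 = 0.76147.
Null standard error: √(0.65·0.35/109) = √0.002087156 = 0.045685.
z = (p̂ − p₀)/SE = (83/109 − 0.65)/0.045685 ≈ 2.4399.
p-value = P(Z ≥ z) with z = 2.4399 → 0.0073.

p-value = 0.0073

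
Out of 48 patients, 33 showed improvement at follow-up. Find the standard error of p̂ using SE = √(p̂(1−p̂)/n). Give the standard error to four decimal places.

SE = 0.0669

Sample proportion p̂ = 33/48 = 0.68750.
p̂(1−p̂) = 0.214844.
Dividing by n and taking the root: √0.004475917 = 0.0669.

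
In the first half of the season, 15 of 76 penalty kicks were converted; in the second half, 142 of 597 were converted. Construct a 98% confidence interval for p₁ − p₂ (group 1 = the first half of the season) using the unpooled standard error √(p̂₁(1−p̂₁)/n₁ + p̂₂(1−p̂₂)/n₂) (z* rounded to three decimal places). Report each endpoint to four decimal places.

(-0.1542, 0.0732)

p̂₁ = 0.19737, p̂₂ = 0.23786, so the observed difference is -0.04049.
SE = √(0.002084396 + 0.000303652) = √0.002388048 = 0.048868.
The 98% critical value is z* = 2.326. Margin of error = 0.11367.
CI: -0.04049 ± 0.11367 = (-0.1542, 0.0732).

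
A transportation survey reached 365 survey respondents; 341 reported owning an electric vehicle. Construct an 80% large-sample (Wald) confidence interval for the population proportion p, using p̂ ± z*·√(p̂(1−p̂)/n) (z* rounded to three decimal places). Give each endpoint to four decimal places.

Sample proportion p̂ = 341/365 = 0.93425.
Standard error of p̂: √(0.061430/365) = √0.000168301 = 0.012973.
z* = 1.282 at the 80% level.
Margin of error: 1.282 × 0.012973 = 0.01663.
So the interval runs from 0.9176 to 0.9509.

(0.9176, 0.9509)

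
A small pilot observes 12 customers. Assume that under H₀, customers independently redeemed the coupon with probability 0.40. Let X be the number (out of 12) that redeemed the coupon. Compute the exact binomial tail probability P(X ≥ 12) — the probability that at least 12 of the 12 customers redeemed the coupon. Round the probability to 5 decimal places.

P = 0.00002

X is binomial with n = 12 and p = 0.40.
P(X ≥ 12) = C(12,12)·0.40^12·0.60^0.
= 0.000017 = 0.00002.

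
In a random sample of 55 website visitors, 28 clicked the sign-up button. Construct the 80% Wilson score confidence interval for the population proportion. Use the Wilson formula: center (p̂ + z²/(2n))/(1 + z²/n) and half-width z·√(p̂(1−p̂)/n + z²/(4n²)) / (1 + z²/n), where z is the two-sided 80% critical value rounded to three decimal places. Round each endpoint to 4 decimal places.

Here p̂ = 28/55 = 0.50909 and z = 1.282 (z² = 1.643524).
Denominator 1 + z²/n = 1 + 1.643524/55 = 1.029882.
Center = (0.50909 + 0.014941)/1.029882 = 0.50883.
Radicand: p̂(1−p̂)/n + z²/(4n²) = 0.004543952 + 0.000135828 = 0.004679780.
Half-width = z·√(radicand)/denom = 1.282·0.068409/1.029882 = 0.08516.
Interval: 0.50883 ± 0.08516 → (0.4237, 0.5940).

(0.4237, 0.5940)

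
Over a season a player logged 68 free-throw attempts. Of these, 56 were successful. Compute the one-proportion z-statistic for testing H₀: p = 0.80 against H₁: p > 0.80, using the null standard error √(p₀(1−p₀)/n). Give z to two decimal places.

Sample proportion p̂ = 56/68 = 0.82353.
Null standard error: √(0.80·0.20/68) = √0.002352941 = 0.048507.
z = (0.82353 − 0.80)/0.048507 = 0.02353/0.048507 = 0.49.

z = 0.49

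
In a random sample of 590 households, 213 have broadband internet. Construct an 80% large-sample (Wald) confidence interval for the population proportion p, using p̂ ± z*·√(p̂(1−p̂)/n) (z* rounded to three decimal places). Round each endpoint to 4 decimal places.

(0.3357, 0.3864)

Sample proportion p̂ = 213/590 = 0.36102.
SE = √(p̂(1−p̂)/n) = √(0.230684/590) = 0.019773.
z* = 1.282 at the 80% level.
Margin = 1.282·0.019773 = 0.02535.
Interval: 0.36102 ± 0.02535 → (0.3357, 0.3864).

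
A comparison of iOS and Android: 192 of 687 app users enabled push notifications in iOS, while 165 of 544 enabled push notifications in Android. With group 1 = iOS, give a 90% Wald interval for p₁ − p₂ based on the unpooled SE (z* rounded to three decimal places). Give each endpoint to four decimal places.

(-0.0668, 0.0191)

p̂₁ = 0.27948, p̂₂ = 0.30331, so the observed difference is -0.02383.
Unpooled SE = √(p̂₁(1−p̂₁)/n₁ + p̂₂(1−p̂₂)/n₂) = √(0.000293114 + 0.000388442) = 0.026107.
The 90% critical value is z* = 1.645. Margin = 1.645·0.026107 = 0.04295.
So the interval runs from -0.0668 to 0.0191.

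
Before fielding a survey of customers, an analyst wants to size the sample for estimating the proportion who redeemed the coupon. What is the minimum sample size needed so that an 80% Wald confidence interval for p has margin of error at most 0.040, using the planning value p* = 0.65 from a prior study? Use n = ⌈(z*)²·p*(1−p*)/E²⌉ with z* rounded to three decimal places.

The 80% critical value is z* = 1.282.
p*(1−p*) = 0.65·0.35 = 0.2275.
Required n before rounding: 1.643524 × 0.2275 / 0.040² = 233.689.
Rounding up, n = 234.

n = 234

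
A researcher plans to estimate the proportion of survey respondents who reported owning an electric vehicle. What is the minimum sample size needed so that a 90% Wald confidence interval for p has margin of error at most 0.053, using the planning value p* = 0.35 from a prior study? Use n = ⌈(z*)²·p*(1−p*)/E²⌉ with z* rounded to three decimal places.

n = 220

For 90% confidence, z* = 1.645.
p*(1−p*) = 0.2275.
(z*)²·p*(1−p*)/E² = 2.706025·0.2275/0.002809 = 219.160.
Rounding up, n = 220.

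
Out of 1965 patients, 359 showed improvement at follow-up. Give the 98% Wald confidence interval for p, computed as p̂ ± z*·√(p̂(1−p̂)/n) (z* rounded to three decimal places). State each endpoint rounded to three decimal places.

(0.162, 0.203)

The sample proportion is 359/1965 = 0.18270.
SE = √(p̂(1−p̂)/n) = √(0.149319/1965) = 0.008717.
For 98% confidence, z* = 2.326.
Margin of error: 2.326 × 0.008717 = 0.02028.
So the interval runs from 0.162 to 0.203.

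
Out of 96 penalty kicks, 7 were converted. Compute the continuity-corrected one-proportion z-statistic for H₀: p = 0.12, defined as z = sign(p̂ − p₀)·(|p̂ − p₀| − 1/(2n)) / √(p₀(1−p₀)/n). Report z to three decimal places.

z = -1.263

With x = 7 successes in n = 96, p̂ = 0.07292. p̂ − p₀ = -0.047083.
Continuity correction 1/(2n) = 1/192 = 0.005208.
Corrected numerator: |-0.047083| − 0.005208 = 0.041875.
Null standard error: √(0.12·0.88/96) = √0.001100000 = 0.033166.
z = −0.041875/0.033166 = -1.263.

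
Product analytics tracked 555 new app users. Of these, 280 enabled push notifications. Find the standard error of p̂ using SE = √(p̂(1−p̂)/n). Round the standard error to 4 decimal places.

p̂ = 280/555 = 0.50450.
p̂(1−p̂) = 0.50450·0.49550 = 0.249980.
SE = √(0.249980/555) = 0.0212.

SE = 0.0212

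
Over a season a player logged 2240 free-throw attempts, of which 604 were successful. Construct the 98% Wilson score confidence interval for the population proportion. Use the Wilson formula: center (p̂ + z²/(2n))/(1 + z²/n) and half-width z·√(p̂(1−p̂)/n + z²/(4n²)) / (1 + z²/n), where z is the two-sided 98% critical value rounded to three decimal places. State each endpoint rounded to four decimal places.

p̂ = 604/2240 = 0.26964; z = 2.326, so z² = 5.410276.
1 + z²/n = 1.002415.
Center = (0.26964 + 0.001208)/1.002415 = 0.27020.
Radicand: p̂(1−p̂)/n + z²/(4n²) = 0.000087918 + 0.000000270 = 0.000088188.
Half-width = z·√(radicand)/denom = 2.326·0.009391/1.002415 = 0.02179.
CI: 0.27020 ± 0.02179 = (0.2484, 0.2920).

(0.2484, 0.2920)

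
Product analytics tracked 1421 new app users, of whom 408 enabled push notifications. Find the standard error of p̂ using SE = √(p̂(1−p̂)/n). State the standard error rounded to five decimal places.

With x = 408 successes in n = 1421, p̂ = 0.28712.
p̂(1−p̂) = 0.28712·0.71288 = 0.204682.
Dividing by n and taking the root: √0.000144041 = 0.01200.

SE = 0.01200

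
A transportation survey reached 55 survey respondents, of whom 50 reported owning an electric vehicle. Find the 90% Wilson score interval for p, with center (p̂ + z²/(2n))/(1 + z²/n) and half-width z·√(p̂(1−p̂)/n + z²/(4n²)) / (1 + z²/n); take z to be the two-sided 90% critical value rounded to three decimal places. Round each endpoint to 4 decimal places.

p̂ = 50/55 = 0.90909; z = 1.645, so z² = 2.706025.
Denominator 1 + z²/n = 1 + 2.706025/55 = 1.049200.
Center = (0.90909 + 0.024600)/1.049200 = 0.88991.
Radicand: p̂(1−p̂)/n + z²/(4n²) = 0.001502630 + 0.000223638 = 0.001726268.
Half-width = 1.645·√0.001726268/1.049200 = 0.06514.
So the interval runs from 0.8248 to 0.9550.

(0.8248, 0.9550)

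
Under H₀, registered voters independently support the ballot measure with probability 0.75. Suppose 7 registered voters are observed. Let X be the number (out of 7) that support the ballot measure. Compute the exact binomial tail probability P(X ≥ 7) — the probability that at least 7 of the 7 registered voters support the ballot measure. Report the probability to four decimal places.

X is binomial with n = 7 and p = 0.75.
P(X ≥ 7) = C(7,7)·0.75^7·0.25^0.
= 0.133484 = 0.1335.

P = 0.1335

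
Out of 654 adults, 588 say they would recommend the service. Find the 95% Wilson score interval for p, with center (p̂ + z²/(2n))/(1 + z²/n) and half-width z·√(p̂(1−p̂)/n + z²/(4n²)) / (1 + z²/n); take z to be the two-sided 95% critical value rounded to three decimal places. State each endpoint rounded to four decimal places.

(0.8736, 0.9199)

p̂ = 588/654 = 0.89908; z = 1.960, so z² = 3.841600.
1 + z²/n = 1.005874.
Center = (0.89908 + 0.002937)/1.005874 = 0.89675.
Radicand: p̂(1−p̂)/n + z²/(4n²) = 0.000138736 + 0.000002245 = 0.000140981.
Half-width = 1.960·√0.000140981/1.005874 = 0.02314.
Interval: 0.89675 ± 0.02314 → (0.8736, 0.9199).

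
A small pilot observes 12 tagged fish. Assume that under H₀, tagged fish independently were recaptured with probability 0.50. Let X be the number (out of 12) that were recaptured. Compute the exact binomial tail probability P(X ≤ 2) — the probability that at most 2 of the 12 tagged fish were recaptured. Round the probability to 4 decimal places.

X ~ Binomial(n=12, p=0.50).
P(X ≤ 2) = C(12,0)·0.50^0·0.50^12 + C(12,1)·0.50^1·0.50^11 + C(12,2)·0.50^2·0.50^10.
= 0.000244 + 0.002930 + 0.016113 = 0.0193.

P = 0.0193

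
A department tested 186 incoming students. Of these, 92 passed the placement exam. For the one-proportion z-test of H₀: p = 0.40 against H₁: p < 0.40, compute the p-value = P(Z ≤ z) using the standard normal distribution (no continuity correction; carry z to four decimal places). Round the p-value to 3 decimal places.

p-value = 0.996

With x = 92 successes in n = 186, p̂ = 0.49462.
Null standard error: √(0.40·0.60/186) = √0.001290323 = 0.035921.
Test statistic (full precision, shown to 4 dp): z = (92/186 − 0.40)/SE₀ ≈ 2.6342.
p-value = P(Z ≤ z) with z = 2.6342 → 0.996.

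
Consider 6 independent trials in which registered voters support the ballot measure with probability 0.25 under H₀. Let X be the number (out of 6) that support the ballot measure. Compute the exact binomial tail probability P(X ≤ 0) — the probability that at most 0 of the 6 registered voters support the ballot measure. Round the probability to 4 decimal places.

X is binomial with n = 6 and p = 0.25.
P(X ≤ 0) = C(6,0)·0.25^0·0.75^6.
= 0.177979 = 0.1780.

P = 0.1780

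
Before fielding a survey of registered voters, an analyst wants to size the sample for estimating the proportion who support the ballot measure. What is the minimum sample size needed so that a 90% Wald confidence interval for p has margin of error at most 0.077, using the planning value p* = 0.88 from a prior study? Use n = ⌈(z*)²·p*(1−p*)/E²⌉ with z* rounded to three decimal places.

n = 49

The 90% critical value is z* = 1.645.
p*(1−p*) = 0.1056.
Required n before rounding: 2.706025 × 0.1056 / 0.077² = 48.196.
Rounding up, n = 49.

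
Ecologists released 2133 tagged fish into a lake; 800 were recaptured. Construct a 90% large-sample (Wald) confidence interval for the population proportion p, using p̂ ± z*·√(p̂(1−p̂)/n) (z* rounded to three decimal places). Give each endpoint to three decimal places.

(0.358, 0.392)

With x = 800 successes in n = 2133, p̂ = 0.37506.
SE = √(p̂(1−p̂)/n) = √(0.234390/2133) = 0.010483.
For 90% confidence, z* = 1.645.
Margin = 1.645·0.010483 = 0.01724.
So the interval runs from 0.358 to 0.392.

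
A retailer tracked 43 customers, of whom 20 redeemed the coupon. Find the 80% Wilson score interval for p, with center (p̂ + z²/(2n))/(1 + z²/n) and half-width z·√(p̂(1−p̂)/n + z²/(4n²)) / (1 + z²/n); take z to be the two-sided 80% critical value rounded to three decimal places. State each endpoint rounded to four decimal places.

Here p̂ = 20/43 = 0.46512 and z = 1.282 (z² = 1.643524).
Denominator 1 + z²/n = 1 + 1.643524/43 = 1.038221.
Center = (0.46512 + 0.019111)/1.038221 = 0.46640.
Radicand: p̂(1−p̂)/n + z²/(4n²) = 0.005785654 + 0.000222218 = 0.006007872.
Half-width = 1.282·√0.006007872/1.038221 = 0.09571.
Interval: 0.46640 ± 0.09571 → (0.3707, 0.5621).

(0.3707, 0.5621)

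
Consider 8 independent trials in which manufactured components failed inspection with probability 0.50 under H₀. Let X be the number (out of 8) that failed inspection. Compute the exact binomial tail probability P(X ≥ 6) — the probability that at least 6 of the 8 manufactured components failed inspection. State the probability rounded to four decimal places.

X is binomial with n = 8 and p = 0.50.
P(X ≥ 6) = C(8,6)·0.50^6·0.50^2 + C(8,7)·0.50^7·0.50^1 + C(8,8)·0.50^8·0.50^0.
= 0.109375 + 0.031250 + 0.003906 = 0.1445.

P = 0.1445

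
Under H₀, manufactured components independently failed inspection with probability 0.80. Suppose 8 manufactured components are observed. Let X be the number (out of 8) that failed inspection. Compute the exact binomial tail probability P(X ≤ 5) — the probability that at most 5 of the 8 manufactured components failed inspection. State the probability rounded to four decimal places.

X ~ Binomial(n=8, p=0.80).
P(X ≤ 5) = Σ_{j=0}^{5} C(8,j)·0.80^j·0.20^{8−j}.
= 0.000003 + 0.000082 + 0.001147 + 0.009175 + 0.045875 + 0.146801 = 0.2031.

P = 0.2031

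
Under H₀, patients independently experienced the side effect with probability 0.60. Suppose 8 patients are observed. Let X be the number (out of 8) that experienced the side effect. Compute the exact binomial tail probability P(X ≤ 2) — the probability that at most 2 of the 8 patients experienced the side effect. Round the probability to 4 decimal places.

X ~ Binomial(n=8, p=0.60).
P(X ≤ 2) = C(8,0)·0.60^0·0.40^8 + C(8,1)·0.60^1·0.40^7 + C(8,2)·0.60^2·0.40^6.
= 0.000655 + 0.007864 + 0.041288 = 0.0498.

P = 0.0498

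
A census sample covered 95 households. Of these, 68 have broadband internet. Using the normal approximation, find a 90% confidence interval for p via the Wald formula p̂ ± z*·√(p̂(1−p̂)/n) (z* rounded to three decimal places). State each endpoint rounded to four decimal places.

With x = 68 successes in n = 95, p̂ = 0.71579.
Standard error of p̂: √(0.203435/95) = √0.002141420 = 0.046275.
z* = 1.645 at the 90% level.
Margin = 1.645·0.046275 = 0.07612.
Interval: 0.71579 ± 0.07612 → (0.6397, 0.7919).

(0.6397, 0.7919)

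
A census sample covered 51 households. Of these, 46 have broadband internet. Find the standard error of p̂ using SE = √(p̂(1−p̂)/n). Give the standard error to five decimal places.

SE = 0.04164

With x = 46 successes in n = 51, p̂ = 0.90196.
p̂(1−p̂) = 0.088428.
SE = √(0.088428/51) = 0.04164.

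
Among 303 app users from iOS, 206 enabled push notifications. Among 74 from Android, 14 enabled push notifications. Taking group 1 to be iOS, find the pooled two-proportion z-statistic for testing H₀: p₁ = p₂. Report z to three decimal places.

p̂₁ = 206/303 = 0.67987, p̂₂ = 14/74 = 0.18919.
Pooled p̂ = (206+14)/(303+74) = 220/377 = 0.58355.
SE = √[p̂(1−p̂)(1/n₁+1/n₂)] = √[0.58355·0.41645·(1/303+1/74)] ≈ 0.063922.
z = (p̂₁ − p̂₂)/SE = (0.67987 − 0.18919)/0.063922 = 0.49068/0.063922 = 7.676.

z = 7.676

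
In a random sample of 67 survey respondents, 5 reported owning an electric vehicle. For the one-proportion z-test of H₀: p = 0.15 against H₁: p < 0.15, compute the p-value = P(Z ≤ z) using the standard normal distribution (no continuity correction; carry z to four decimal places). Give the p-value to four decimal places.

p̂ = 5/67 = 0.07463.
Under H₀, SE = √(p₀(1−p₀)/n) = √(0.15·0.85/67) = √0.001902985 = 0.043623.
z = (p̂ − p₀)/SE = (5/67 − 0.15)/0.043623 ≈ -1.7278.
From the standard normal, P(Z ≤ z) = 0.0420.

p-value = 0.0420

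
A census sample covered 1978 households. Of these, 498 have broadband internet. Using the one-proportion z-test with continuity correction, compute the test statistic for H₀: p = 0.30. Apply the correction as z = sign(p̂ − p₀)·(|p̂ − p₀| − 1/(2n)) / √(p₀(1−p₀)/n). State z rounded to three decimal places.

With x = 498 successes in n = 1978, p̂ = 0.25177. p̂ − p₀ = -0.048231.
Continuity correction 1/(2n) = 1/3956 = 0.000253.
Corrected numerator: |-0.048231| − 0.000253 = 0.047978.
Null standard error: √(0.30·0.70/1978) = √0.000106168 = 0.010304.
z = (−)0.047978/0.010304 = -4.656.

z = -4.656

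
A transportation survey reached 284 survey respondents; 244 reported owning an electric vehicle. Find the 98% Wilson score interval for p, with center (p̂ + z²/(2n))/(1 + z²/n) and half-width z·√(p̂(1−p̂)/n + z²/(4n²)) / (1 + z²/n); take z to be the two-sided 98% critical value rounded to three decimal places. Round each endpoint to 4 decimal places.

Here p̂ = 244/284 = 0.85915 and z = 2.326 (z² = 5.410276).
1 + z²/n = 1.019050.
Adjusted center: (0.85915 + z²/(2n))/1.019050 = 0.85244.
Radicand: p̂(1−p̂)/n + z²/(4n²) = 0.000426084 + 0.000016770 = 0.000442854.
Half-width = z·√(radicand)/denom = 2.326·0.021044/1.019050 = 0.04803.
So the interval runs from 0.8044 to 0.9005.

(0.8044, 0.9005)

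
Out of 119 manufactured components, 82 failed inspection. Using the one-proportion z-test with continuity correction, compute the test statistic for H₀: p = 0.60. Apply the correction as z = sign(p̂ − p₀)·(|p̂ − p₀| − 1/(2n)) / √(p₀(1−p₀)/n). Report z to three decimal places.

p̂ = 82/119 = 0.68908. p̂ − p₀ = 0.089076.
Continuity correction 1/(2n) = 1/238 = 0.004202.
Corrected numerator: |0.089076| − 0.004202 = 0.084874.
Under H₀, SE = √(p₀(1−p₀)/n) = √(0.60·0.40/119) = √0.002016807 = 0.044909.
z = (+)0.084874/0.044909 = 1.890.

z = 1.890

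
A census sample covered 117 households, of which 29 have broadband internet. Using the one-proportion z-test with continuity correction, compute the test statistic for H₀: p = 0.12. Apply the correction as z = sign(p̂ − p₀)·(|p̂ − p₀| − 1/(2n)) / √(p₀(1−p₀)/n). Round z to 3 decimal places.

z = 4.114

p̂ = 29/117 = 0.24786. p̂ − p₀ = 0.127863.
Continuity correction 1/(2n) = 1/234 = 0.004274.
Corrected numerator: |0.127863| − 0.004274 = 0.123589.
SE₀ = √(0.12·0.88/117) = 0.030043.
z = +0.123589/0.030043 = 4.114.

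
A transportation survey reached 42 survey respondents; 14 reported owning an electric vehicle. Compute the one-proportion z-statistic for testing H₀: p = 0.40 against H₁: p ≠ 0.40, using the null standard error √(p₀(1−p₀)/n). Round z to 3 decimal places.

The sample proportion is 14/42 = 0.33333.
Null standard error: √(0.40·0.60/42) = √0.005714286 = 0.075593.
z = (0.33333 − 0.40)/0.075593 = -0.06667/0.075593 = -0.882.

z = -0.882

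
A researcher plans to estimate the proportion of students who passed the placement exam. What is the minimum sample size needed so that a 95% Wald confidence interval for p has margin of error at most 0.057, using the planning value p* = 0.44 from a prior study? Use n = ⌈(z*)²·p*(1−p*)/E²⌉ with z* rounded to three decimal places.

z* = 1.960 at the 95% level.
p*(1−p*) = 0.2464.
Required n before rounding: 3.841600 × 0.2464 / 0.057² = 291.342.
Rounding up, n = 292.

n = 292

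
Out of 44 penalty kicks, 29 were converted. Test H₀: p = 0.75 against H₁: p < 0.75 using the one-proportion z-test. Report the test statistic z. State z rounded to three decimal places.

z = -1.393

The sample proportion is 29/44 = 0.65909.
Under H₀, SE = √(p₀(1−p₀)/n) = √(0.75·0.25/44) = √0.004261364 = 0.065279.
z = (p̂ − p₀)/SE = (0.65909 − 0.75)/0.065279 = -1.393.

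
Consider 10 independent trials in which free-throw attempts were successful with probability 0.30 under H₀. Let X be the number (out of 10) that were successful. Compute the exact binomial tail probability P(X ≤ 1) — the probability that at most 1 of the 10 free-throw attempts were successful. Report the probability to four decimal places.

X ~ Binomial(n=10, p=0.30).
P(X ≤ 1) = C(10,0)·0.30^0·0.70^10 + C(10,1)·0.30^1·0.70^9.
= 0.028248 + 0.121061 = 0.1493.

P = 0.1493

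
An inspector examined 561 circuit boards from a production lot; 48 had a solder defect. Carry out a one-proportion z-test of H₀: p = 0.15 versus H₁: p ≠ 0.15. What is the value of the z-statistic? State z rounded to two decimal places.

z = -4.27

p̂ = 48/561 = 0.08556.
Under H₀, SE = √(p₀(1−p₀)/n) = √(0.15·0.85/561) = √0.000227273 = 0.015076.
z = (p̂ − p₀)/SE = (0.08556 − 0.15)/0.015076 = -4.27.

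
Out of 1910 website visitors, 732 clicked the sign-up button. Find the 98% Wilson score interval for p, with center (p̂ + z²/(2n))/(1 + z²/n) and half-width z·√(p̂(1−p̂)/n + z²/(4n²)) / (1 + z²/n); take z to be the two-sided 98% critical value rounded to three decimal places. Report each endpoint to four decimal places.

(0.3577, 0.4094)

p̂ = 732/1910 = 0.38325; z = 2.326, so z² = 5.410276.
1 + z²/n = 1.002833.
Center = (0.38325 + 0.001416)/1.002833 = 0.38358.
Radicand: p̂(1−p̂)/n + z²/(4n²) = 0.000123753 + 0.000000371 = 0.000124124.
Half-width = z·√(radicand)/denom = 2.326·0.011141/1.002833 = 0.02584.
Interval: 0.38358 ± 0.02584 → (0.3577, 0.4094).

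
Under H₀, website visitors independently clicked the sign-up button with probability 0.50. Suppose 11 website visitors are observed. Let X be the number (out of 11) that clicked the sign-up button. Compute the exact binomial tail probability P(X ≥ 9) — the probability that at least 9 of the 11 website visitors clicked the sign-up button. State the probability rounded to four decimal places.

X ~ Binomial(n=11, p=0.50).
P(X ≥ 9) = C(11,9)·0.50^9·0.50^2 + C(11,10)·0.50^10·0.50^1 + C(11,11)·0.50^11·0.50^0.
= 0.026855 + 0.005371 + 0.000488 = 0.0327.

P = 0.0327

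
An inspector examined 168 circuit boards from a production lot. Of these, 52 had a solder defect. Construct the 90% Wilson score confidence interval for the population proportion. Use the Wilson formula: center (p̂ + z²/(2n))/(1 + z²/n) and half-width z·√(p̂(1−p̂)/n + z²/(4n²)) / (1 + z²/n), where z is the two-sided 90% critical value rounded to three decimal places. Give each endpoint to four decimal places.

p̂ = 52/168 = 0.30952; z = 1.645, so z² = 2.706025.
Denominator 1 + z²/n = 1 + 2.706025/168 = 1.016107.
Adjusted center: (0.30952 + z²/(2n))/1.016107 = 0.31254.
Radicand: p̂(1−p̂)/n + z²/(4n²) = 0.001272136 + 0.000023969 = 0.001296105.
Half-width = z·√(radicand)/denom = 1.645·0.036001/1.016107 = 0.05828.
So the interval runs from 0.2543 to 0.3708.

(0.2543, 0.3708)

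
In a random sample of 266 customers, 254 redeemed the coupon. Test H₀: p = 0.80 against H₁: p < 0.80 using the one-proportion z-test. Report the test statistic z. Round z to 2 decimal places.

Sample proportion p̂ = 254/266 = 0.95489.
Null standard error: √(0.80·0.20/266) = √0.000601504 = 0.024526.
z = (0.95489 − 0.80)/0.024526 = 0.15489/0.024526 = 6.32.

z = 6.32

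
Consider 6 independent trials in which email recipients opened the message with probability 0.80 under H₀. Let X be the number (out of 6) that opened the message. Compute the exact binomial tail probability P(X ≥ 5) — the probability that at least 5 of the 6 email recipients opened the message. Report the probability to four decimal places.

P = 0.6554

X ~ Binomial(n=6, p=0.80).
P(X ≥ 5) = C(6,5)·0.80^5·0.20^1 + C(6,6)·0.80^6·0.20^0.
= 0.393216 + 0.262144 = 0.6554.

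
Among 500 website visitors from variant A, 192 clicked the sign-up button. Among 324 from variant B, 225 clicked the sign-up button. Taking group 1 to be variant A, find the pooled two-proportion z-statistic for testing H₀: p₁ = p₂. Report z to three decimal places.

z = -8.706

Sample proportions: p̂₁ = 192/500 = 0.38400 and p̂₂ = 225/324 = 0.69444.
Pooled p̂ = (192+225)/(500+324) = 417/824 = 0.50607.
Pooled SE = √[0.2499632·0.00508642] ≈ 0.035657.
z = (p̂₁ − p̂₂)/SE = (0.38400 − 0.69444)/0.035657 = -0.31044/0.035657 = -8.706.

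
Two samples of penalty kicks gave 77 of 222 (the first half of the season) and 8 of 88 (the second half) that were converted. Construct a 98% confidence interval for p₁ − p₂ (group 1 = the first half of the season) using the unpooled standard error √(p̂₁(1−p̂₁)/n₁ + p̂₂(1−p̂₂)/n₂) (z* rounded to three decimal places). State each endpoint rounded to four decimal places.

p̂₁ = 0.34685, p̂₂ = 0.09091, so the observed difference is 0.25594.
SE = √(0.001020469 + 0.000939144) = √0.001959613 = 0.044268.
For 98% confidence, z* = 2.326. Margin = 2.326·0.044268 = 0.10297.
Interval: 0.25594 ± 0.10297 → (0.1530, 0.3589).

(0.1530, 0.3589)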